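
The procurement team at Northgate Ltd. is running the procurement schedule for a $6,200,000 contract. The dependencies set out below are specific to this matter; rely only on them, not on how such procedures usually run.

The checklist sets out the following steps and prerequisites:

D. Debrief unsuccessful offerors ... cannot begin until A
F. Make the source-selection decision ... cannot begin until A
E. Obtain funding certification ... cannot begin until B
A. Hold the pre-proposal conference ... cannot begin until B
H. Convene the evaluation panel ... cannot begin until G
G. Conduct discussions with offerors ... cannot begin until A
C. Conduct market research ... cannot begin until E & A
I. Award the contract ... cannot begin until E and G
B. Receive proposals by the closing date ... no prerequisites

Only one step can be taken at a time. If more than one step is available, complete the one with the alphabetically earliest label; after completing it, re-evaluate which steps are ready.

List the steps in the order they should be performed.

B, A, D, E, C, F, G, H, I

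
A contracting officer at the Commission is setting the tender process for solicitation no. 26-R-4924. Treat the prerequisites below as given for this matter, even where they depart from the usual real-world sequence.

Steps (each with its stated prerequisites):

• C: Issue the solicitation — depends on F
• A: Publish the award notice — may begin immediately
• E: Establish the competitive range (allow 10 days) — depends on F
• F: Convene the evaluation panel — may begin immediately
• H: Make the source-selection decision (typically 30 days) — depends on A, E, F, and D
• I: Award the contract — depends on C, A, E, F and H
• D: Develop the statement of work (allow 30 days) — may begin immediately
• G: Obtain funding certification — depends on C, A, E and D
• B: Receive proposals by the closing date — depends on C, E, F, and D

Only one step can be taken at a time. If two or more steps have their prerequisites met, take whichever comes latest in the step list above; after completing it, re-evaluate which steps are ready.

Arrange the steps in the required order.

D → F → E → A → H → C → B → G → I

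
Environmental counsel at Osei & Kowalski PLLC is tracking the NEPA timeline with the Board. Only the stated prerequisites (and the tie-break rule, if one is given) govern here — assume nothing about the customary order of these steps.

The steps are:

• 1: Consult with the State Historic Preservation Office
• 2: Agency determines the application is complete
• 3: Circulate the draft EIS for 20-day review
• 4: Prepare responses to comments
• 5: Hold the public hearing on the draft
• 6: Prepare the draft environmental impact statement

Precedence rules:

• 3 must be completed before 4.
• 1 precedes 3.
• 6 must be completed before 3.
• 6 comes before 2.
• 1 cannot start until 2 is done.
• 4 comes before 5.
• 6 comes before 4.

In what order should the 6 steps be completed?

6 has no prerequisites → 6 first.
2 needed 6, now all done → 2.
Next only 1 has its prerequisites met → 1.
3 needed 1 and 6, now all done → 3.
That leaves 4 as the only ready step → 4.
5 needed 4, now all done → 5.

6 → 2 → 1 → 3 → 4 → 5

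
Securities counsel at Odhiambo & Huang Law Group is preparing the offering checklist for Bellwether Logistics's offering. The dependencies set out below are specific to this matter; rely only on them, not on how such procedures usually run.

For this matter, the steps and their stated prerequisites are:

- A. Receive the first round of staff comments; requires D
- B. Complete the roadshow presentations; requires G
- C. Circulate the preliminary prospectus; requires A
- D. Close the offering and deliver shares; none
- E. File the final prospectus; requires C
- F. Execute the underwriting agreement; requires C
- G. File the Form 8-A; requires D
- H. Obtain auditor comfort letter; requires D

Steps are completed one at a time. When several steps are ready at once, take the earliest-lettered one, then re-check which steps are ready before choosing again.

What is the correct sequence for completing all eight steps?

D has no prerequisites → D first.
A, G and H are all available; A has the earlier label → A.
C now also ready, so the ready set is {C, G, H}; C has the earlier label → C.
Now E, F, G and H have their prerequisites met. E has the earlier label, so E next.
F, G and H are all available; F has the earlier label → F.
Ready: G and H. G has the earlier label → G.
Ready: B and H. B has the earlier label → B.
H is the only step now ready → H.

D A C E F G B H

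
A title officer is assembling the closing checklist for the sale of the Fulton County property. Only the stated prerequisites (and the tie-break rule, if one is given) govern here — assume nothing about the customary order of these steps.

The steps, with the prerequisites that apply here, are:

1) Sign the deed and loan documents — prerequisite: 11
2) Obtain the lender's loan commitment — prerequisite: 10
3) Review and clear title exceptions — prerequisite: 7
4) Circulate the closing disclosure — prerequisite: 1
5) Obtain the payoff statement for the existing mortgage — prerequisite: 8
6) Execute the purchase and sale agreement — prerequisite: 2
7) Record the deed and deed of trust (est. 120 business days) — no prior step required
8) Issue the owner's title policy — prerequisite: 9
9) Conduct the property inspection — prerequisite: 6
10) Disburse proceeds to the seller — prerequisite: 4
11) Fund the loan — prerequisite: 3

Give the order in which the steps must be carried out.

7 has no prerequisites → 7 first.
That leaves 3 as the only ready step → 3.
Next only 11 has its prerequisites met → 11.
1 needed 11, now all done → 1.
That leaves 4 as the only ready step → 4.
10 needed 4, now all done → 10.
That leaves 2 as the only ready step → 2.
6 needed 2, now all done → 6.
9 is the only step now ready → 9.
8 needed 9, now all done → 8.
5 needed 8, now all done → 5.

7, 3, 11, 1, 4, 10, 2, 6, 9, 8, 5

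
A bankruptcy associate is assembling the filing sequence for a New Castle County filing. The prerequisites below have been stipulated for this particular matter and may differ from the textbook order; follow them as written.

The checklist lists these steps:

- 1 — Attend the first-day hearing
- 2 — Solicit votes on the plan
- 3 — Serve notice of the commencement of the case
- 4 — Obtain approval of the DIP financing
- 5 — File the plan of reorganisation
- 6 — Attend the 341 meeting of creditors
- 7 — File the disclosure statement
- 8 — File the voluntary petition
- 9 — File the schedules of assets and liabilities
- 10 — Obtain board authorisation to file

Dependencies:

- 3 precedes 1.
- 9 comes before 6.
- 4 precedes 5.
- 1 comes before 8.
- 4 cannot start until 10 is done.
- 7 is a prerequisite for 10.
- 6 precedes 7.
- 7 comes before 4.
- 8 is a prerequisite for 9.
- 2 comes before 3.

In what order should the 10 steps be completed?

2, 3, 1, 8, 9, 6, 7, 10, 4, 5

Only 2 has no prerequisites, so it is first.
Next only 3 has its prerequisites met → 3.
That leaves 1 as the only ready step → 1.
8 is the only step now ready → 8.
9 needed 8, now all done → 9.
6 needed 9, now all done → 6.
That leaves 7 as the only ready step → 7.
10 needed 7, now all done → 10.
4 needed 7 and 10, now all done → 4.
That leaves 5 as the only ready step → 5.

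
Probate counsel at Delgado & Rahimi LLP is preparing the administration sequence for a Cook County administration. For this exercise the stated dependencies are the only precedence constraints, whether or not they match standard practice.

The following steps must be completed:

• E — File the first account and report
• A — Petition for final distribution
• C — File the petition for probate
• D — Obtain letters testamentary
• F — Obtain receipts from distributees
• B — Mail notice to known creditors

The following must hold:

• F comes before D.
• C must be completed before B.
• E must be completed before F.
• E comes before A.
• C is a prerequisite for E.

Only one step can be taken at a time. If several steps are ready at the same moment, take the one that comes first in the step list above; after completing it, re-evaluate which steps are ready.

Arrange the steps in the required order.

Only C has no prerequisites, so it is first.
Now E and B have their prerequisites met. E is listed earlier, so E next.
A and F now also ready, so the ready set is {A, F, B}; A is listed earlier → A.
F and B are both available; F is listed earlier → F.
D and B are both available; D is listed earlier → D.
B needed C, now all done → B.

C, E, A, F, D, B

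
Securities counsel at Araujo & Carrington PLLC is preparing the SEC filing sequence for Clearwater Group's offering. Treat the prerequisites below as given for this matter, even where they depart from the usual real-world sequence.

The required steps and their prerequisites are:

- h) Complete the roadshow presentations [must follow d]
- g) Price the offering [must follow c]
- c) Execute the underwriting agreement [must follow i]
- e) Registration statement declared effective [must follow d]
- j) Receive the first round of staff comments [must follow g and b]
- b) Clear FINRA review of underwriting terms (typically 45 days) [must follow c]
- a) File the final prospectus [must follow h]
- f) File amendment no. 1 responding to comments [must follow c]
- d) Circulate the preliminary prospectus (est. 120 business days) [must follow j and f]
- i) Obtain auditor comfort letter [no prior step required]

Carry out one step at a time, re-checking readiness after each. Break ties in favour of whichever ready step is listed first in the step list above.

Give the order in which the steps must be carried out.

i has no prerequisites → i first.
c needed i, now all done → c.
Ready: g, b and f. g is listed earlier → g.
Ready: b and f. b is listed earlier → b.
Ready: j and f. j is listed earlier → j.
f needed c, now all done → f.
Next only d has its prerequisites met → d.
Now h and e have their prerequisites met. h is listed earlier, so h next.
a now also ready, so the ready set is {e, a}; e is listed earlier → e.
a needed h, now all done → a.

i, c, g, b, j, f, d, h, e, a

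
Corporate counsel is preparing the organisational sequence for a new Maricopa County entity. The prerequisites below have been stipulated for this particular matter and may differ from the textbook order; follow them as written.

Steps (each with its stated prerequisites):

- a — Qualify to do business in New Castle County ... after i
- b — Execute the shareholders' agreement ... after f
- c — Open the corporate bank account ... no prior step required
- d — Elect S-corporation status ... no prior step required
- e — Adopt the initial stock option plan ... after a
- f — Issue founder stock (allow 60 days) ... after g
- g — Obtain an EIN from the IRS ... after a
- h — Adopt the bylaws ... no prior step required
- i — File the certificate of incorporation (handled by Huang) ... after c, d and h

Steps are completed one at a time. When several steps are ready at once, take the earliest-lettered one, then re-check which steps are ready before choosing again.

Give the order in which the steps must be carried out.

c d h i a e g f b

Nothing is required for c, d and h. c has the earlier label → c first.
Ready: d and h. d has the earlier label → d.
That leaves h as the only ready step → h.
i needed c, d and h, now all done → i.
a needed i, now all done → a.
e and g are both available; e has the earlier label → e.
Next only g has its prerequisites met → g.
f needed g, now all done → f.
b needed f, now all done → b.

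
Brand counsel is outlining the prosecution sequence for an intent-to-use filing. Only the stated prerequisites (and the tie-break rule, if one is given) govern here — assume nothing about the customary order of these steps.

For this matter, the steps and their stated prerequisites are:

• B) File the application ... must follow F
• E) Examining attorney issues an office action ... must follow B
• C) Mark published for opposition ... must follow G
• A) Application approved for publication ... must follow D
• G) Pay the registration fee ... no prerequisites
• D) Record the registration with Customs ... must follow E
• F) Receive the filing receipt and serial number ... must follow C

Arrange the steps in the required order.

G, C, F, B, E, D, A

G has no prerequisites → G first.
C needed G, now all done → C.
Next only F has its prerequisites met → F.
Next only B has its prerequisites met → B.
E is the only step now ready → E.
D needed E, now all done → D.
A is the only step now ready → A.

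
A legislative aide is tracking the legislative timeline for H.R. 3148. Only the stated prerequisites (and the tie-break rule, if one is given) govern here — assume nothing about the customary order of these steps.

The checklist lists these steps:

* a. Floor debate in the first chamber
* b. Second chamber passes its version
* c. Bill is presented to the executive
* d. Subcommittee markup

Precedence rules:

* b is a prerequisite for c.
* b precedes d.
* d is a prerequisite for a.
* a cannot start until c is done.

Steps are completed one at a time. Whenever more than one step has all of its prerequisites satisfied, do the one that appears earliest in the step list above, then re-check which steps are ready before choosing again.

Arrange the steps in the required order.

b has no prerequisites → b first.
Ready: c and d. c is listed earlier → c.
d is the only step now ready → d.
a is the only step now ready → a.

b, c, d, a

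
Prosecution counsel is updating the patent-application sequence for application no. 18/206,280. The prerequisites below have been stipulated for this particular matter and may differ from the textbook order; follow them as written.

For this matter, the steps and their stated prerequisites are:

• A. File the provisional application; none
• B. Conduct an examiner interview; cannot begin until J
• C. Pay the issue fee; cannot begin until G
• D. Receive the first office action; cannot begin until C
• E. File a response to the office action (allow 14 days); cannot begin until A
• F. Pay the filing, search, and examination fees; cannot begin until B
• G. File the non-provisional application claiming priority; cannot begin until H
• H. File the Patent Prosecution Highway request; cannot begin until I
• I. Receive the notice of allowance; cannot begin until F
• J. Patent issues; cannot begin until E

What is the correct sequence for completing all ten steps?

A → E → J → B → F → I → H → G → C → D

Only A has no prerequisites, so it is first.
Next only E has its prerequisites met → E.
That leaves J as the only ready step → J.
B needed J, now all done → B.
Next only F has its prerequisites met → F.
That leaves I as the only ready step → I.
H needed I, now all done → H.
G is the only step now ready → G.
That leaves C as the only ready step → C.
Next only D has its prerequisites met → D.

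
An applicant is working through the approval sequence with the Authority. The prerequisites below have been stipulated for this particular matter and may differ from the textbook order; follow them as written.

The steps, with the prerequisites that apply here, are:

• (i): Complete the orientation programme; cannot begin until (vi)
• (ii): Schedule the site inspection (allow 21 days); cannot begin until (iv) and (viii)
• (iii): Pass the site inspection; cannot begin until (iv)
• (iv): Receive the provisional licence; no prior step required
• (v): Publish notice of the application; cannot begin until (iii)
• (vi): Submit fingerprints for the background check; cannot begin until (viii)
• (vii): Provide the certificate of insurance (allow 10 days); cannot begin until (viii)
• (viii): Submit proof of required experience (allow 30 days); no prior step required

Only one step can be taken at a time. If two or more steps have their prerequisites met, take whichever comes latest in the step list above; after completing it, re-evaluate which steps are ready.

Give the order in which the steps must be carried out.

(viii), (vii), (vi), (iv), (iii), (v), (ii), (i)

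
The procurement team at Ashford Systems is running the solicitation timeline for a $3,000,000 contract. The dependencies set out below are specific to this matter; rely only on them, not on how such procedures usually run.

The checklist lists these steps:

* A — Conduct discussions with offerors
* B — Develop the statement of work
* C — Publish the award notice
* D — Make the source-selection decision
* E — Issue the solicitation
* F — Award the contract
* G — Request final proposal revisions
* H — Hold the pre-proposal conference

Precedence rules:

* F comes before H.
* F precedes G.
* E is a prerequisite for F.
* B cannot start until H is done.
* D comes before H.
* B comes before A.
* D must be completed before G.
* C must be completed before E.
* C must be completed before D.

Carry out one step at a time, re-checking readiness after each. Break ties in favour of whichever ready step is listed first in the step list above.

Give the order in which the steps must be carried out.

C is the only step with nothing outstanding, so it goes first.
Now D and E have their prerequisites met. D is listed earlier, so D next.
E needed C, now all done → E.
Next only F has its prerequisites met → F.
Ready: G and H. G is listed earlier → G.
That leaves H as the only ready step → H.
B needed H, now all done → B.
A is the only step now ready → A.

C D E F G H B A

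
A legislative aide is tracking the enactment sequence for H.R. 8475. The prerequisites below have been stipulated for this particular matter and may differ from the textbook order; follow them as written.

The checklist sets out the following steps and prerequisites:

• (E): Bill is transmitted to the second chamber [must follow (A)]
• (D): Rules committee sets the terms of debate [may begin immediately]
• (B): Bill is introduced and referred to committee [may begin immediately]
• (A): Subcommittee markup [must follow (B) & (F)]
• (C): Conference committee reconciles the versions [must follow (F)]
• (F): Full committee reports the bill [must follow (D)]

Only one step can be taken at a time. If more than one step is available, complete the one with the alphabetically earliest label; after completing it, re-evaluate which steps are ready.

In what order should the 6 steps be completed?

(B), (D), (F), (A), (C), (E)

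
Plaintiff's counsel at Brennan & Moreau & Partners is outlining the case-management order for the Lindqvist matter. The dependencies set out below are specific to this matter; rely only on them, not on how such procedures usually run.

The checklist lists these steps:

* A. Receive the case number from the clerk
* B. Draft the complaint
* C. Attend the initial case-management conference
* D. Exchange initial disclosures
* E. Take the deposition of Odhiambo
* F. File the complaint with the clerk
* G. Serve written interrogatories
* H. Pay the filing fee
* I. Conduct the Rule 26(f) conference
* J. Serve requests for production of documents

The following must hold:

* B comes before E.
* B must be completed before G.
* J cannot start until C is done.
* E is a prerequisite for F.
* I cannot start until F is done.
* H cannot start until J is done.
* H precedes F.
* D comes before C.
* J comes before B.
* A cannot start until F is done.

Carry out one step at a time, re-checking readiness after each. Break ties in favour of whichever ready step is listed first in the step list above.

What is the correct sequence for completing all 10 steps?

D C J B E G H F A I

D is the only step with nothing outstanding, so it goes first.
That leaves C as the only ready step → C.
J needed C, now all done → J.
Now B and H have their prerequisites met. B is listed earlier, so B next.
Now E, G and H have their prerequisites met. E is listed earlier, so E next.
Ready: G and H. G is listed earlier → G.
Next only H has its prerequisites met → H.
F needed E and H, now all done → F.
Now A and I have their prerequisites met. A is listed earlier, so A next.
That leaves I as the only ready step → I.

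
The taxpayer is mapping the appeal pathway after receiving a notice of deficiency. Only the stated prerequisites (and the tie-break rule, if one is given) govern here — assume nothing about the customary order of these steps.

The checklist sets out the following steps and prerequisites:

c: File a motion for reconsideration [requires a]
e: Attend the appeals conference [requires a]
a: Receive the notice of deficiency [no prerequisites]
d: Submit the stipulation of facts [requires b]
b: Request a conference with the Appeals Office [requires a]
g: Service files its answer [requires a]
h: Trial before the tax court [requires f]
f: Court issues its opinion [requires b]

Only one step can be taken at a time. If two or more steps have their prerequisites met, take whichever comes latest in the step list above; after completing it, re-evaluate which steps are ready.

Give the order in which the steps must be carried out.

a, g, b, f, h, d, e, c

a has no prerequisites → a first.
g, b, e and c are all available; g is listed later → g.
Now b, e and c have their prerequisites met. b is listed later, so b next.
f and d now also ready, so the ready set is {f, d, e, c}; f is listed later → f.
Ready: h, d, e and c. h is listed later → h.
Now d, e and c have their prerequisites met. d is listed later, so d next.
Ready: e and c. e is listed later → e.
That leaves c as the only ready step → c.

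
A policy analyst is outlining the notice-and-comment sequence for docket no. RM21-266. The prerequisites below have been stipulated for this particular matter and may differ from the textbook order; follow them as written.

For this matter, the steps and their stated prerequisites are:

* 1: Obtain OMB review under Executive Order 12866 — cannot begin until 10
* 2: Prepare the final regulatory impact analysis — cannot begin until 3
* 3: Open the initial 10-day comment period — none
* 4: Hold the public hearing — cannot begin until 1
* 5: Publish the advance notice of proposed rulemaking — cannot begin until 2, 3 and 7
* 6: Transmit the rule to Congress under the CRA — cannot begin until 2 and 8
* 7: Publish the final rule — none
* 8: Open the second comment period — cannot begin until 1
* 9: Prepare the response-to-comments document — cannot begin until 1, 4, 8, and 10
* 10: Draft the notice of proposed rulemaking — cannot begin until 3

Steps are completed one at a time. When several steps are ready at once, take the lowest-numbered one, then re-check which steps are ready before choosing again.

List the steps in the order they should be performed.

3 2 7 5 10 1 4 8 6 9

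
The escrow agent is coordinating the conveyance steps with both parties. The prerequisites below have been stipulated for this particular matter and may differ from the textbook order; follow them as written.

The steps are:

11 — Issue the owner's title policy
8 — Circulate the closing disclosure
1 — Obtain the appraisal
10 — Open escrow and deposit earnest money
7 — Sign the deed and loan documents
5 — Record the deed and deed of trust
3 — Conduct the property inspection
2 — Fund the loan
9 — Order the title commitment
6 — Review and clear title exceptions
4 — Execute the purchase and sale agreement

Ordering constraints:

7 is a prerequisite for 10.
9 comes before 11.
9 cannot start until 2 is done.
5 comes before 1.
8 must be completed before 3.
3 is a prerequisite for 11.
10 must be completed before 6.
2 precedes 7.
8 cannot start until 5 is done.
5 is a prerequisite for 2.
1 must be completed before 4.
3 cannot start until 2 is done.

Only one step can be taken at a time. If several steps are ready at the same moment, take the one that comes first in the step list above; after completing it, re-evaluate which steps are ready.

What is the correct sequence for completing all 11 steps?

5, 8, 1, 2, 7, 10, 3, 9, 11, 6, 4

Only 5 has no prerequisites, so it is first.
Ready: 8, 1 and 2. 8 is listed earlier → 8.
1 and 2 are both available; 1 is listed earlier → 1.
2 and 4 are both available; 2 is listed earlier → 2.
7, 3 and 9 now also ready, so the ready set is {7, 3, 9, 4}; 7 is listed earlier → 7.
Ready: 10, 3, 9 and 4. 10 is listed earlier → 10.
Ready: 3, 9, 6 and 4. 3 is listed earlier → 3.
9, 6 and 4 are all available; 9 is listed earlier → 9.
11 now also ready, so the ready set is {11, 6, 4}; 11 is listed earlier → 11.
Now 6 and 4 have their prerequisites met. 6 is listed earlier, so 6 next.
4 needed 1, now all done → 4.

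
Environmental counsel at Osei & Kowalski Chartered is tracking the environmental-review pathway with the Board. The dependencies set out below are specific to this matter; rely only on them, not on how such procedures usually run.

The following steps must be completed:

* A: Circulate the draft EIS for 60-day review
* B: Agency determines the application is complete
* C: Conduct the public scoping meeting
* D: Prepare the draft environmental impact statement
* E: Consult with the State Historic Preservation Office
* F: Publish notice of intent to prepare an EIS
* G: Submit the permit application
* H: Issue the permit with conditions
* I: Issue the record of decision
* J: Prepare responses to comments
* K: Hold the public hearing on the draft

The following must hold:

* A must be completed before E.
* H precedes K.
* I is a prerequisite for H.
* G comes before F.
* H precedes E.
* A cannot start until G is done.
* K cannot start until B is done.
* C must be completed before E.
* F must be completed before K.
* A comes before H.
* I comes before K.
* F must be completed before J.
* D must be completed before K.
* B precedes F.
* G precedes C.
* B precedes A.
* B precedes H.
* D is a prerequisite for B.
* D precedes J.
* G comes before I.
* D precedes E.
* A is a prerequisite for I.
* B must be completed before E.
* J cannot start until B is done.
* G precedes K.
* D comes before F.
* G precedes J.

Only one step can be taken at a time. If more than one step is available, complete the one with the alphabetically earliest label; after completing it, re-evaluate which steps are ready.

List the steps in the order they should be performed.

D B G A C F I H E J K

D and G have no prerequisites; D has the earlier label, so D is first.
Ready: B and G. B has the earlier label → B.
That leaves G as the only ready step → G.
Ready: A, C and F. A has the earlier label → A.
Ready: C, F and I. C has the earlier label → C.
Ready: F and I. F has the earlier label → F.
J now also ready, so the ready set is {I, J}; I has the earlier label → I.
H now also ready, so the ready set is {H, J}; H has the earlier label → H.
E and K now also ready, so the ready set is {E, J, K}; E has the earlier label → E.
Ready: J and K. J has the earlier label → J.
K needed B, D, F, G, H and I, now all done → K.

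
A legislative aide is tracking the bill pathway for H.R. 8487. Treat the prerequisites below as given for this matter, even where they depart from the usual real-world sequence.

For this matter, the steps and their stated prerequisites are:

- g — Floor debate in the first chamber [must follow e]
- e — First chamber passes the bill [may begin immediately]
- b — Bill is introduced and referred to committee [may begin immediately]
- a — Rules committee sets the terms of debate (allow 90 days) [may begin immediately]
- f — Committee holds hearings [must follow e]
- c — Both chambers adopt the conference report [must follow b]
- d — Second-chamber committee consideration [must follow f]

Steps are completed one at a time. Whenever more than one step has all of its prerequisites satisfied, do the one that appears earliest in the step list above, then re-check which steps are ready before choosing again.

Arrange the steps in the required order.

e, g, b, a, f, c, d

Nothing is required for e, b and a. e is listed earlier → e first.
g and f now also ready, so the ready set is {g, b, a, f}; g is listed earlier → g.
Now b, a and f have their prerequisites met. b is listed earlier, so b next.
a, f and c are all available; a is listed earlier → a.
Ready: f and c. f is listed earlier → f.
Ready: c and d. c is listed earlier → c.
d needed f, now all done → d.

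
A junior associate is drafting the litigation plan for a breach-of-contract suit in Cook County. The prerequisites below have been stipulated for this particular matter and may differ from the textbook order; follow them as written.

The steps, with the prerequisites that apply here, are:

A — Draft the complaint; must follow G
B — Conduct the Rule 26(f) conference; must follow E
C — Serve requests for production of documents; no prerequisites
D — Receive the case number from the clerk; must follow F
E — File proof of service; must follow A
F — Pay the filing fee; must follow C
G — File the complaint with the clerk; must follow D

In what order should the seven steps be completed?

C, F, D, G, A, E, B

C has no prerequisites → C first.
F needed C, now all done → F.
D is the only step now ready → D.
G needed D, now all done → G.
A needed G, now all done → A.
E needed A, now all done → E.
B needed E, now all done → B.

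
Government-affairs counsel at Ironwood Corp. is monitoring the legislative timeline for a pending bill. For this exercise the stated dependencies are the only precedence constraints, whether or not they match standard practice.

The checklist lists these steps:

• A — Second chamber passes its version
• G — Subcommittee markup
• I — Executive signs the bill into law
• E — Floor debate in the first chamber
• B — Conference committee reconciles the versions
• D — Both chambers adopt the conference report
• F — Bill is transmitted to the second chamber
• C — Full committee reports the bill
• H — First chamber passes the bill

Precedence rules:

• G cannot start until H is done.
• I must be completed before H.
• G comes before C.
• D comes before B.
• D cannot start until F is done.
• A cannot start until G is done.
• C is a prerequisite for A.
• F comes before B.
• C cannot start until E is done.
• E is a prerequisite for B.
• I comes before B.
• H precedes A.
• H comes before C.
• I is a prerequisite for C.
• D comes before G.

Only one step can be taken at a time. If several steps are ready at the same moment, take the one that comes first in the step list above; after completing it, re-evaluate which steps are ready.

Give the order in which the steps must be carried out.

I, E, F, D, B, H, G, C, A

I, E and F have no prerequisites; I is listed earlier, so I is first.
Ready: E, F and H. E is listed earlier → E.
Now F and H have their prerequisites met. F is listed earlier, so F next.
Now D and H have their prerequisites met. D is listed earlier, so D next.
Now B and H have their prerequisites met. B is listed earlier, so B next.
Next only H has its prerequisites met → H.
G needed D and H, now all done → G.
C needed G, I, E and H, now all done → C.
That leaves A as the only ready step → A.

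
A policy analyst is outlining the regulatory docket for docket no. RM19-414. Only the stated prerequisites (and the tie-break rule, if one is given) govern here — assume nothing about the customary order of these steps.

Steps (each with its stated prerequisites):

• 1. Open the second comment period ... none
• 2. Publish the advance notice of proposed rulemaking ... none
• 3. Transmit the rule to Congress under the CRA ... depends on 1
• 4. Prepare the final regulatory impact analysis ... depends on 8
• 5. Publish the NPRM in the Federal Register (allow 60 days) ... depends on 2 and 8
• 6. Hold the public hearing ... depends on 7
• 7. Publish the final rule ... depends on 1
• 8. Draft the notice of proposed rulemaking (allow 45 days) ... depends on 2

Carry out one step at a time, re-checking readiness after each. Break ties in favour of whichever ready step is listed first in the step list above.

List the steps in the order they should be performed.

1, 2, 3, 7, 6, 8, 4, 5

1 and 2 have no prerequisites; 1 is listed earlier, so 1 is first.
3 and 7 now also ready, so the ready set is {2, 3, 7}; 2 is listed earlier → 2.
3, 7 and 8 are all available; 3 is listed earlier → 3.
Ready: 7 and 8. 7 is listed earlier → 7.
Now 6 and 8 have their prerequisites met. 6 is listed earlier, so 6 next.
8 is the only step now ready → 8.
4 and 5 are both available; 4 is listed earlier → 4.
Next only 5 has its prerequisites met → 5.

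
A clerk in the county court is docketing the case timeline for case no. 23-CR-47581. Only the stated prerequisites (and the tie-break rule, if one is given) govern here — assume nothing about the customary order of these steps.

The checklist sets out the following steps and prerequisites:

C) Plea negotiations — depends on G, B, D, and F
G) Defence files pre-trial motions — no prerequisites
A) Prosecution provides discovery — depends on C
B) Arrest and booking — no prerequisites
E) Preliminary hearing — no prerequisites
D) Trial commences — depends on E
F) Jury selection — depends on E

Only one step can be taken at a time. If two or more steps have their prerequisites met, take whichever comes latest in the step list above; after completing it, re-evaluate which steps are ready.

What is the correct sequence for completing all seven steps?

E → F → D → B → G → C → A

E, B and G have no prerequisites; E is listed later, so E is first.
F and D now also ready, so the ready set is {F, D, B, G}; F is listed later → F.
Ready: D, B and G. D is listed later → D.
Now B and G have their prerequisites met. B is listed later, so B next.
G is the only step now ready → G.
That leaves C as the only ready step → C.
A needed C, now all done → A.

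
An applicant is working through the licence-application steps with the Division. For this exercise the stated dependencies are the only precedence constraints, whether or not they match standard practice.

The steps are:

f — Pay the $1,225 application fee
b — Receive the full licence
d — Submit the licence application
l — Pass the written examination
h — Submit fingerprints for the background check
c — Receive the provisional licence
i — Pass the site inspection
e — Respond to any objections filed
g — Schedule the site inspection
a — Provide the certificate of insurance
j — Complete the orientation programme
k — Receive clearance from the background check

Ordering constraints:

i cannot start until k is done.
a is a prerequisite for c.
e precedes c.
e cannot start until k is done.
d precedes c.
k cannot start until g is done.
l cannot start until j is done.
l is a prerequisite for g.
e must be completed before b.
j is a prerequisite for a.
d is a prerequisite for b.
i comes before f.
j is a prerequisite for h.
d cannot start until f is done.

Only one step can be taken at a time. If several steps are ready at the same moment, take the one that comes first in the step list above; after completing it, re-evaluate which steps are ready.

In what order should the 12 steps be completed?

Only j has no prerequisites, so it is first.
Ready: l, h and a. l is listed earlier → l.
Now h, g and a have their prerequisites met. h is listed earlier, so h next.
Now g and a have their prerequisites met. g is listed earlier, so g next.
k now also ready, so the ready set is {a, k}; a is listed earlier → a.
k needed g, now all done → k.
Ready: i and e. i is listed earlier → i.
Ready: f and e. f is listed earlier → f.
Ready: d and e. d is listed earlier → d.
e needed k, now all done → e.
Ready: b and c. b is listed earlier → b.
c needed d, e and a, now all done → c.

j l h g a k i f d e b c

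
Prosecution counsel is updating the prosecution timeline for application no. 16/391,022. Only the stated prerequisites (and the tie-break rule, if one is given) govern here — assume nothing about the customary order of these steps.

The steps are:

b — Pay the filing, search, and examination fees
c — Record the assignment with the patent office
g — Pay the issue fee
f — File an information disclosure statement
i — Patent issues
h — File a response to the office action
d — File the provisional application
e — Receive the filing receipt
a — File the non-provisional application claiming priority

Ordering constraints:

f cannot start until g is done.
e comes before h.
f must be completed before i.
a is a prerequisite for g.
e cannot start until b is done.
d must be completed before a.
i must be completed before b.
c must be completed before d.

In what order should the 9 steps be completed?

c, d, a, g, f, i, b, e, h

Only c has no prerequisites, so it is first.
That leaves d as the only ready step → d.
a needed d, now all done → a.
g needed a, now all done → g.
Next only f has its prerequisites met → f.
That leaves i as the only ready step → i.
b needed i, now all done → b.
e needed b, now all done → e.
Next only h has its prerequisites met → h.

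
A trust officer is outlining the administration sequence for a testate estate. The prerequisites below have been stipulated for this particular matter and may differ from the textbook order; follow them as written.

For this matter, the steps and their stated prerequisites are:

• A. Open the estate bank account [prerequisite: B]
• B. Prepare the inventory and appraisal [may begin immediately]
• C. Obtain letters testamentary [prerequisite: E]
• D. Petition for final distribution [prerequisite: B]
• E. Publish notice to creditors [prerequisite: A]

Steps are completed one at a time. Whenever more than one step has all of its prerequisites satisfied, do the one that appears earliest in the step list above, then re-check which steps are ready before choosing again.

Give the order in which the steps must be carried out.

B → A → D → E → C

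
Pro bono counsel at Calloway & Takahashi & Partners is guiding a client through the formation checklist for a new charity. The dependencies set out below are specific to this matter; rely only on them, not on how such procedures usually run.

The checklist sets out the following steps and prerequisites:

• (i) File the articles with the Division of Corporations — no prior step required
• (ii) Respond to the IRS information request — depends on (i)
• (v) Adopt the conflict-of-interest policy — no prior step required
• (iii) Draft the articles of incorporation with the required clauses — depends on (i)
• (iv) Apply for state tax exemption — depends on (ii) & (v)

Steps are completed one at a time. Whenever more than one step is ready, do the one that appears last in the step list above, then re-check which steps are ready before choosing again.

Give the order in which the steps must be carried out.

Nothing is required for (v) and (i). (v) is listed later → (v) first.
(i) is the only step now ready → (i).
Ready: (iii) and (ii). (iii) is listed later → (iii).
That leaves (ii) as the only ready step → (ii).
(iv) needed (v) and (ii), now all done → (iv).

(v) (i) (iii) (ii) (iv)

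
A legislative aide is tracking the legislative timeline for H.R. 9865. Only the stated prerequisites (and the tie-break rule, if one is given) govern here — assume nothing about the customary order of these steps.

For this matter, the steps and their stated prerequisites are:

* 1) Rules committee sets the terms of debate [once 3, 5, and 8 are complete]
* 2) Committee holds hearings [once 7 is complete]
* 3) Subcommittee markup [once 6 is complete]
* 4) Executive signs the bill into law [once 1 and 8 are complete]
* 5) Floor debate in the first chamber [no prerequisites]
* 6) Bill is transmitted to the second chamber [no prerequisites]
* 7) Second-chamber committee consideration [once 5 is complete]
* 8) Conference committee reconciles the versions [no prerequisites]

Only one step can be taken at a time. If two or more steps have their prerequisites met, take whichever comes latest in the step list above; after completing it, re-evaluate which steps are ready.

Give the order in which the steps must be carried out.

8 → 6 → 5 → 7 → 3 → 2 → 1 → 4

8, 6 and 5 have no prerequisites; 8 is listed later, so 8 is first.
6 and 5 are both available; 6 is listed later → 6.
3 now also ready, so the ready set is {5, 3}; 5 is listed later → 5.
7 and 3 are both available; 7 is listed later → 7.
2 now also ready, so the ready set is {3, 2}; 3 is listed later → 3.
2 and 1 are both available; 2 is listed later → 2.
Next only 1 has its prerequisites met → 1.
4 needed 8 and 1, now all done → 4.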